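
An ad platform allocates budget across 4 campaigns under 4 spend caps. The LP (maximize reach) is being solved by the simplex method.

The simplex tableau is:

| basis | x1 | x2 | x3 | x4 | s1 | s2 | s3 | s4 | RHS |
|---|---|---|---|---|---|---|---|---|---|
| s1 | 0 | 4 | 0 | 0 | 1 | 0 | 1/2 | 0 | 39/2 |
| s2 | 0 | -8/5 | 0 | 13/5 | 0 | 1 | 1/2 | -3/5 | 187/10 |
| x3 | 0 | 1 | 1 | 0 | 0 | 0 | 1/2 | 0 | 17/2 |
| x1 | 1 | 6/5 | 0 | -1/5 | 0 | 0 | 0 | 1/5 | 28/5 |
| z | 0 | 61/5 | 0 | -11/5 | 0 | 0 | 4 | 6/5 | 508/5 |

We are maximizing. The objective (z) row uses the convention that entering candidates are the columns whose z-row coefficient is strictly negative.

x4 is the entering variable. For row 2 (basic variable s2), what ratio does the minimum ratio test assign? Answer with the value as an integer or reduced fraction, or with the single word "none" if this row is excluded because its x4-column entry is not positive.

Ratio = RHS / (x4 entry) = (187/10) / (13/5) = 187/26.

187/26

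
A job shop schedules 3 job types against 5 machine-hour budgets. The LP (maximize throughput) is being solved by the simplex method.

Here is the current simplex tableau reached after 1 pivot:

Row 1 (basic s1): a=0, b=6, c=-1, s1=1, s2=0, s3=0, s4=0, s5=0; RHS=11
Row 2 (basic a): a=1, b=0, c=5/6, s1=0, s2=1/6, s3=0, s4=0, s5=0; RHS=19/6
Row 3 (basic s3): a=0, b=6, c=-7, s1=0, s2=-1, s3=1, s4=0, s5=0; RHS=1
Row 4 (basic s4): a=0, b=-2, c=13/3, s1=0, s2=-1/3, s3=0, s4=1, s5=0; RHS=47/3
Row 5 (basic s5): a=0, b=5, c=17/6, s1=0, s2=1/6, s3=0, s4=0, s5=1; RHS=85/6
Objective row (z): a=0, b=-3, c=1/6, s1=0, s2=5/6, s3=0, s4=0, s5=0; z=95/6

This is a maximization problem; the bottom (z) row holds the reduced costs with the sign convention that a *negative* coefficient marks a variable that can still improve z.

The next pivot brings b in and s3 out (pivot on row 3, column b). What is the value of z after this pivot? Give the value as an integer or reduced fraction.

Minimum ratio for b: 1/6 = 1/6.
z changes by −(z-row coeff of b)·ratio = −(-3)·(1/6) = 1/2.
New z = 95/6 + (1/2) = 49/3.

49/3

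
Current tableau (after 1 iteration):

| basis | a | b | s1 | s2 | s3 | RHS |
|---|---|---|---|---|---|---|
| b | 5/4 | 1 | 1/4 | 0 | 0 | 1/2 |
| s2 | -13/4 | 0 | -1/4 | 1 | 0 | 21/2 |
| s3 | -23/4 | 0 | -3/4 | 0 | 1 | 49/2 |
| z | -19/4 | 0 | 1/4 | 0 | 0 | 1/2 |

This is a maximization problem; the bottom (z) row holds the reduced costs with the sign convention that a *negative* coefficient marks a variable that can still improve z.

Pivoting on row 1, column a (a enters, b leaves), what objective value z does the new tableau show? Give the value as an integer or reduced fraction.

Minimum ratio for a: (1/2)/(5/4) = 2/5.
z changes by −(z-row coeff of a)·ratio = −(-19/4)·(2/5) = 19/10.
New z = 1/2 + (19/10) = 12/5.

12/5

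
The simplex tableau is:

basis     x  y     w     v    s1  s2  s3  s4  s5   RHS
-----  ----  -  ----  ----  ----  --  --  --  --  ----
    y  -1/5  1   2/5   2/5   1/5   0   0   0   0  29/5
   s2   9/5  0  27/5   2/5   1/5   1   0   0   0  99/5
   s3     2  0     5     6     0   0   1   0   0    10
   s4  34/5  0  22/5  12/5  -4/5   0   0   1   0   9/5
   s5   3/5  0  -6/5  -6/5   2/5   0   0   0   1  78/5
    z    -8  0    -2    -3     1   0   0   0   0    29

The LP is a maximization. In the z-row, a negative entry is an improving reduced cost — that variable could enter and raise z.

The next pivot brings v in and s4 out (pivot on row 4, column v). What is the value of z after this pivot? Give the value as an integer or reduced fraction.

Minimum ratio for v: (9/5)/(12/5) = 3/4.
z changes by −(z-row coeff of v)·ratio = −(-3)·(3/4) = 9/4.
New z = 29 + (9/4) = 125/4.

125/4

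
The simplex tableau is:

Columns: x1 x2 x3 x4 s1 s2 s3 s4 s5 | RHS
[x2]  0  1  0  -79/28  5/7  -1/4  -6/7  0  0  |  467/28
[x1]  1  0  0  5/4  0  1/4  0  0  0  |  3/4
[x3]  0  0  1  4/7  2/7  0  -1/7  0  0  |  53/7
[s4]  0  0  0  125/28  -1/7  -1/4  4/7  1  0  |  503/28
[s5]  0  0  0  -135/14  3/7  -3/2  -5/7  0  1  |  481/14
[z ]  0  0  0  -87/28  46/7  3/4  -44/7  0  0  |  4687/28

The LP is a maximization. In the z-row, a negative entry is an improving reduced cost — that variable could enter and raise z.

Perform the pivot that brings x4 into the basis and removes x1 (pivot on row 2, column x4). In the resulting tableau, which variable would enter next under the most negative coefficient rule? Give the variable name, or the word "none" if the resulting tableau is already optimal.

s3

Pivot element 5/4. New z-row = old z-row − (-87/28)·(row 2/(5/4)).
Updated z-row coefficients: x1: 87/35, x2: 0, x3: 0, x4: 0, s1: 46/7, s2: 48/35, s3: -44/7, s4: 0, s5: 0.
The most negative is -44/7 in column s3, so s3 would enter next.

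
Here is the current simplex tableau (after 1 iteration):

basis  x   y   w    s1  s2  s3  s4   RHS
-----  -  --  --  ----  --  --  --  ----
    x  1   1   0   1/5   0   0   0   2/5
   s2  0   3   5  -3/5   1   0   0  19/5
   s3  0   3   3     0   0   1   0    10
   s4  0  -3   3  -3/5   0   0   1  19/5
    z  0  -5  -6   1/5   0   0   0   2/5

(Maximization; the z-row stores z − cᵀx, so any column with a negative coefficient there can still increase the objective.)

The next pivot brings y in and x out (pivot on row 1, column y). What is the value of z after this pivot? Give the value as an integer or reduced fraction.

Minimum ratio for y: (2/5)/1 = 2/5.
z changes by −(z-row coeff of y)·ratio = −(-5)·(2/5) = 2.
New z = 2/5 + 2 = 12/5.

12/5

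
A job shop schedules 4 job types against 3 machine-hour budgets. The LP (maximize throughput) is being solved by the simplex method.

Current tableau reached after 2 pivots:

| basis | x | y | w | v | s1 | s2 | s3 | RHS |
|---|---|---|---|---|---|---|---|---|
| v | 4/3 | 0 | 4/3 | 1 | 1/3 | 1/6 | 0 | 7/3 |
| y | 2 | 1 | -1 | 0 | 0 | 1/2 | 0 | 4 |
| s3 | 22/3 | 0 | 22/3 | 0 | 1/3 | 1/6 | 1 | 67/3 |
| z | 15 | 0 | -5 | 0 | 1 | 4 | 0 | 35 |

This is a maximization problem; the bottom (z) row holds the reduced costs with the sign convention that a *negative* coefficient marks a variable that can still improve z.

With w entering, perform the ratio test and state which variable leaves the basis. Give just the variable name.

v

Ratios: row 1 (v): (7/3)/(4/3) = 7/4; row 2 (y): entry -1 ≤ 0, skip; row 3 (s3): (67/3)/(22/3) = 67/22.
Minimum ratio 7/4 is in the v row, so v leaves.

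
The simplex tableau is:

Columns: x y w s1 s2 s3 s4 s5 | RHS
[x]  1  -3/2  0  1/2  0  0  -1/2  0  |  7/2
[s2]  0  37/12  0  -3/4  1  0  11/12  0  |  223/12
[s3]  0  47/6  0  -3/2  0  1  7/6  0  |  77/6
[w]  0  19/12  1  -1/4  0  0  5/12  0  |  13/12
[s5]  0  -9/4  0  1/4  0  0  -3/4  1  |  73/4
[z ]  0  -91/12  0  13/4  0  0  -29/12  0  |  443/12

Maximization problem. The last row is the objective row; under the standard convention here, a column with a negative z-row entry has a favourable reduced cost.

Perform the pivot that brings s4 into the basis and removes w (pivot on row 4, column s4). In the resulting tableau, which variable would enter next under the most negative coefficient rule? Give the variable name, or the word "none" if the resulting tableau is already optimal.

none

Pivot element 5/12. New z-row = old z-row − (-29/12)·(row 4/(5/12)).
Updated z-row coefficients: x: 0, y: 8/5, w: 29/5, s1: 9/5, s2: 0, s3: 0, s4: 0, s5: 0.
No coefficient is strictly negative; the tableau after this pivot is optimal.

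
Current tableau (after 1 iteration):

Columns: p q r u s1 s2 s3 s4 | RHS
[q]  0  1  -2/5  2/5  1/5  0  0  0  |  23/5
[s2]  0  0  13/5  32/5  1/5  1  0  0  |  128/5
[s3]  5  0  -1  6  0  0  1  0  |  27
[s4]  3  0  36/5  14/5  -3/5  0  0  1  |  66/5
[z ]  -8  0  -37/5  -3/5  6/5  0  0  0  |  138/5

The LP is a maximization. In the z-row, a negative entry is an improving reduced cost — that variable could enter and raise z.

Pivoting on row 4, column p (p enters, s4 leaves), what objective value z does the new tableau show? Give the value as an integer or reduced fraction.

Minimum ratio for p: (66/5)/3 = 22/5.
z changes by −(z-row coeff of p)·ratio = −(-8)·(22/5) = 176/5.
New z = 138/5 + (176/5) = 314/5.

314/5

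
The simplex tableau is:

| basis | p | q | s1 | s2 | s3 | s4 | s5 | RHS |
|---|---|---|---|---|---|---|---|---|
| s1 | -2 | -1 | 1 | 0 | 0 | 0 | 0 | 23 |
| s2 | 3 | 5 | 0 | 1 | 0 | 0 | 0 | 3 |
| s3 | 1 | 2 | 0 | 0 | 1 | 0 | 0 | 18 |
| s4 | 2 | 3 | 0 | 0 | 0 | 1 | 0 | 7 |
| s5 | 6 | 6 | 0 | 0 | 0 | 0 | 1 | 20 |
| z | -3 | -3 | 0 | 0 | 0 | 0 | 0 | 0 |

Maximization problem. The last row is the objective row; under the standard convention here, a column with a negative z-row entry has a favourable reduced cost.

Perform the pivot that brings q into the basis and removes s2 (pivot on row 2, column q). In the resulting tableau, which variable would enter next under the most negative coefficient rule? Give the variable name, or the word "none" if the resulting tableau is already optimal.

Pivot element 5. New z-row = old z-row − (-3)·(row 2/5).
Updated z-row coefficients: p: -6/5, q: 0, s1: 0, s2: 3/5, s3: 0, s4: 0, s5: 0.
The most negative is -6/5 in column p, so p would enter next.

p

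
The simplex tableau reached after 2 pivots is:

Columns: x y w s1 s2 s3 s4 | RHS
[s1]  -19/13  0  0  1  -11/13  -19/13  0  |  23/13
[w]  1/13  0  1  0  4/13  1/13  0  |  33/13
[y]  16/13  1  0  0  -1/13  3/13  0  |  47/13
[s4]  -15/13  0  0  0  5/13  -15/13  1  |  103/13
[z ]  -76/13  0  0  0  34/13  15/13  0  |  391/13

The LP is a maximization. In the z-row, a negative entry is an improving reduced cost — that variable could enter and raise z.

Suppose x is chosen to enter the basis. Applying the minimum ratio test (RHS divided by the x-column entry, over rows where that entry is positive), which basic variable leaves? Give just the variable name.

y

Ratios: row 1 (s1): entry -19/13 ≤ 0, skip; row 2 (w): (33/13)/(1/13) = 33; row 3 (y): (47/13)/(16/13) = 47/16; row 4 (s4): entry -15/13 ≤ 0, skip.
Minimum ratio 47/16 is in the y row, so y leaves.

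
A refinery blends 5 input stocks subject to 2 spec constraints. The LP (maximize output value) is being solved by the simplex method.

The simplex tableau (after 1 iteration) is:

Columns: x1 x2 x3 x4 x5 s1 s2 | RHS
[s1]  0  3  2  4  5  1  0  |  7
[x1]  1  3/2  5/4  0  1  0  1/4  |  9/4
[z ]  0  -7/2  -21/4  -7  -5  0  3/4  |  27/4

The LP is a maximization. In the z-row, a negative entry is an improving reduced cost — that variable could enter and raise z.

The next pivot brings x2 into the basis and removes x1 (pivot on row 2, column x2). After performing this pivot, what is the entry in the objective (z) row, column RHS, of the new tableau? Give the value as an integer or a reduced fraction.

12

Pivot element is row 2, column x2: 3/2.
Normalize row 2: new (row 2, RHS) = (9/4)/(3/2) = 3/2.
z-row ← z-row − (-7/2)·(new row 2): 27/4 − (-7/2)·(3/2) = 12.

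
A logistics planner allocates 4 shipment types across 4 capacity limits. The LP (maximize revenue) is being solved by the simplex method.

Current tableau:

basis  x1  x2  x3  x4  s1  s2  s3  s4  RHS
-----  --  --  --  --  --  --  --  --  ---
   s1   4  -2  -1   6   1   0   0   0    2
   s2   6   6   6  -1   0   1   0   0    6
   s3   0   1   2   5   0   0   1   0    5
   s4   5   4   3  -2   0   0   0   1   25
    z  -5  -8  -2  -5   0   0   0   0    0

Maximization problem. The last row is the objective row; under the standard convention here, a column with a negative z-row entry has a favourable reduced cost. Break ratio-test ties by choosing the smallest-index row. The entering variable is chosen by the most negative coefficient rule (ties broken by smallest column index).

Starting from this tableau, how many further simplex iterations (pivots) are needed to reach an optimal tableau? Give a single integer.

pivot: x2 in, s2 out → z = 8
pivot: x4 in, s1 out → z = 212/17
No improving column remains; optimal.

2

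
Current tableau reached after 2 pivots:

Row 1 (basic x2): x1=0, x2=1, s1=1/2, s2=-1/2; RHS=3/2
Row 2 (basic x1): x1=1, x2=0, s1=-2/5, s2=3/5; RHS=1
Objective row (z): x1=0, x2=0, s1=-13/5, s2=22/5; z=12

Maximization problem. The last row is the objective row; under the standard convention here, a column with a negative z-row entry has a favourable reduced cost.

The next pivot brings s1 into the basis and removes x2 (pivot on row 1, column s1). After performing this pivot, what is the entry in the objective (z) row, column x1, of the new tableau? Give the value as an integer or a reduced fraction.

Pivot element is row 1, column s1: 1/2.
Normalize row 1: new (row 1, x1) = 0/(1/2) = 0.
z-row ← z-row − (-13/5)·(new row 1): 0 − (-13/5)·0 = 0.

0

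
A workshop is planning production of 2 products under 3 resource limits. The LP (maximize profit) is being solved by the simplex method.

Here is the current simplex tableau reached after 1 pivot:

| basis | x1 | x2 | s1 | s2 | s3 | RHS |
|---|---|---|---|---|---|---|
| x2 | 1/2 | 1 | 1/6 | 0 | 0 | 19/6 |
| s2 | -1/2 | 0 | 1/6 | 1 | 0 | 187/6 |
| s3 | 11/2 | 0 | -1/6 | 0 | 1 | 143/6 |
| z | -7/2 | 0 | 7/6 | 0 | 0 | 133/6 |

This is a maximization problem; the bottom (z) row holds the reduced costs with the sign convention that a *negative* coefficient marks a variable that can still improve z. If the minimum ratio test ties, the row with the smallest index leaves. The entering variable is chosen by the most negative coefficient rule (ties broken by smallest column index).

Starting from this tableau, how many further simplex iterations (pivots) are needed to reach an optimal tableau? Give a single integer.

1

pivot: x1 in, s3 out → z = 112/3
No improving column remains; optimal.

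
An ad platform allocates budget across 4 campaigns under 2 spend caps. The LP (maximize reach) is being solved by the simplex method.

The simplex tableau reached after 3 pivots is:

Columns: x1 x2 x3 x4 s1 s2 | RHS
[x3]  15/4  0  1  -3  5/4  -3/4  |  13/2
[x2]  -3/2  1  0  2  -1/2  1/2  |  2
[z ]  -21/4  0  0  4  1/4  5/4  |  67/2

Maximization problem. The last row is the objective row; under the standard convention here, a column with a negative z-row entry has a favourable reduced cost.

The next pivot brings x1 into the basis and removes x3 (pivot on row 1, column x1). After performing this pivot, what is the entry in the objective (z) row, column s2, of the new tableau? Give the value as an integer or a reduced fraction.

1/5

Pivot element is row 1, column x1: 15/4.
Normalize row 1: new (row 1, s2) = (-3/4)/(15/4) = -1/5.
z-row ← z-row − (-21/4)·(new row 1): 5/4 − (-21/4)·(-1/5) = 1/5.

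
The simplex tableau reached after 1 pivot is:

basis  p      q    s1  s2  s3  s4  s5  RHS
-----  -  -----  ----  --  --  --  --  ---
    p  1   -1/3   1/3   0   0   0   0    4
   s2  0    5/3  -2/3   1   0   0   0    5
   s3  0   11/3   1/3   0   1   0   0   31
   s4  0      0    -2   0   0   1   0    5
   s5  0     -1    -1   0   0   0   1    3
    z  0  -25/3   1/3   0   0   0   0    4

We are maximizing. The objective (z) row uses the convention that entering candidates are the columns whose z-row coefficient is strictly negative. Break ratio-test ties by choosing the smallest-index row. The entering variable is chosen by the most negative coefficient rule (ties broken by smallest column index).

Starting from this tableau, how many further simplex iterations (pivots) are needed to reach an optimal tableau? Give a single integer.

2

pivot: q in, s2 out → z = 29
pivot: s1 in, s3 out → z = 187/3
No improving column remains; optimal.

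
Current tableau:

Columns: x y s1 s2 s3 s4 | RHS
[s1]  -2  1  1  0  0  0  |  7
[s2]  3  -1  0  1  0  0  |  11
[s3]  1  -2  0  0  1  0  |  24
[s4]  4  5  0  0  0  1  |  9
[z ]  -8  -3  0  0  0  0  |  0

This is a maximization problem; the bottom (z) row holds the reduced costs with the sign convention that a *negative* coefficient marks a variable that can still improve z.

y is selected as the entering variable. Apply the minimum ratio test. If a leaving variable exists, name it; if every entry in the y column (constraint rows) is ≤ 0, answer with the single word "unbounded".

Ratios: row 1 (s1): 7/1 = 7; row 2 (s2): entry -1 ≤ 0, skip; row 3 (s3): entry -2 ≤ 0, skip; row 4 (s4): 9/5 = 9/5.
Minimum ratio is in the s4 row, so s4 leaves.

s4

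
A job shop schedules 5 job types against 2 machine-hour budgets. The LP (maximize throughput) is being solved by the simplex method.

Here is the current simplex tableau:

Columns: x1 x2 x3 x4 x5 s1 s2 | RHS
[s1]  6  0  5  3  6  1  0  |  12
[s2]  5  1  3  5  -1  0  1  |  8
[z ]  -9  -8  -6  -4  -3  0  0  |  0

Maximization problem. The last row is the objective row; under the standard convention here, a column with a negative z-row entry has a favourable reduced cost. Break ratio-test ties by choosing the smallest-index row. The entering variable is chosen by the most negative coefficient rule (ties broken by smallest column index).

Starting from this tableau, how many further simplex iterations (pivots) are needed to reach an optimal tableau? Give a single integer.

pivot: x1 in, s2 out → z = 72/5
pivot: x2 in, x1 out → z = 64
pivot: x5 in, s1 out → z = 86
No improving column remains; optimal.

3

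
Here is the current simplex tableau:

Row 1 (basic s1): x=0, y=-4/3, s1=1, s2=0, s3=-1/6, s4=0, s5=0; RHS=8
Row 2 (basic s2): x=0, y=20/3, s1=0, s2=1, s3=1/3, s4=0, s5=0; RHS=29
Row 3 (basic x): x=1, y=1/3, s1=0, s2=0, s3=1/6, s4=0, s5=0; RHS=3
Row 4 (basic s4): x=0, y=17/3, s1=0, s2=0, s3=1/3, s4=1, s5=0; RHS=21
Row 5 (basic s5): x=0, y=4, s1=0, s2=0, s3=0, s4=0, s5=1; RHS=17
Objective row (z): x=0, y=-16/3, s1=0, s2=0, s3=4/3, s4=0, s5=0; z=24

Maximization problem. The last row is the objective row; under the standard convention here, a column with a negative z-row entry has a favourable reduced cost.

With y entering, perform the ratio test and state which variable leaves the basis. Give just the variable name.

Ratios: row 1 (s1): entry -4/3 ≤ 0, skip; row 2 (s2): 29/(20/3) = 87/20; row 3 (x): 3/(1/3) = 9; row 4 (s4): 21/(17/3) = 63/17; row 5 (s5): 17/4 = 17/4.
Minimum ratio 63/17 is in the s4 row, so s4 leaves.

s4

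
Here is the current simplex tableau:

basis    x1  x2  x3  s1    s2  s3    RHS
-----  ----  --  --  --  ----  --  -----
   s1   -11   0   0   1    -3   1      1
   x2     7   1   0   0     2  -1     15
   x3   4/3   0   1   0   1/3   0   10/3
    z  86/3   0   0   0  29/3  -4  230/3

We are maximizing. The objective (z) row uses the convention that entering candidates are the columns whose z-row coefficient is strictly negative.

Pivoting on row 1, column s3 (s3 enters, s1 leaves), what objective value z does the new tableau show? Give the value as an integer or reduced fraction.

242/3

Minimum ratio for s3: 1/1 = 1.
z changes by −(z-row coeff of s3)·ratio = −(-4)·1 = 4.
New z = 230/3 + 4 = 242/3.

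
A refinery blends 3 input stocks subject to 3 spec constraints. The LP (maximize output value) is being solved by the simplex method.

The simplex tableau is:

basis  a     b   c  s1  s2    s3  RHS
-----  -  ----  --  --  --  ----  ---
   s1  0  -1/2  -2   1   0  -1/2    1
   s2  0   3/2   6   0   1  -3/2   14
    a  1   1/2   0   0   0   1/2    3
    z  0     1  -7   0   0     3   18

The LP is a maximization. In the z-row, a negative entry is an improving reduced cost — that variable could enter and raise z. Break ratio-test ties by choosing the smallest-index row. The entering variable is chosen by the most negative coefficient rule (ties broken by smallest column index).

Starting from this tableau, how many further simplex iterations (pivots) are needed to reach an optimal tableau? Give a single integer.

pivot: c in, s2 out → z = 103/3
No improving column remains; optimal.

1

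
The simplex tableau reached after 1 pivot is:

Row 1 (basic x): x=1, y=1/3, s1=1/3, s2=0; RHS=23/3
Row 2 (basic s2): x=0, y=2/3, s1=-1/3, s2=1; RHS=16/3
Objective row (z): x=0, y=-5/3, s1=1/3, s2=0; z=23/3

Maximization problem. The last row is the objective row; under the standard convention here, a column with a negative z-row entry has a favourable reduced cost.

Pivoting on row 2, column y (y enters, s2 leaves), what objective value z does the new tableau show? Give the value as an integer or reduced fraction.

Minimum ratio for y: (16/3)/(2/3) = 8.
z changes by −(z-row coeff of y)·ratio = −(-5/3)·8 = 40/3.
New z = 23/3 + (40/3) = 21.

21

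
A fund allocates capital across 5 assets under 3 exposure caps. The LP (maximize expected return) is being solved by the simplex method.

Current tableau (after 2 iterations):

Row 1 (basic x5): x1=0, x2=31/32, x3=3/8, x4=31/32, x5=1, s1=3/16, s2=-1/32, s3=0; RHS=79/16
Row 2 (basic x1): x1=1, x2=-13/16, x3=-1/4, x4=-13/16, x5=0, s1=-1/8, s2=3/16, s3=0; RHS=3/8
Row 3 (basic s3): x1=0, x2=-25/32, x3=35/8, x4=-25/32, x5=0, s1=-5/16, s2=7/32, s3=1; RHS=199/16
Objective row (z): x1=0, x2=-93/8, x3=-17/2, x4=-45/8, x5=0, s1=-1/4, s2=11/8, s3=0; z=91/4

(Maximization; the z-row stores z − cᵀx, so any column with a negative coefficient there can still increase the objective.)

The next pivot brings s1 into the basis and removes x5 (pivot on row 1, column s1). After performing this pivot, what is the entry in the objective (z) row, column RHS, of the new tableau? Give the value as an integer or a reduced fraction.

88/3

Pivot element is row 1, column s1: 3/16.
Normalize row 1: new (row 1, RHS) = (79/16)/(3/16) = 79/3.
z-row ← z-row − (-1/4)·(new row 1): 91/4 − (-1/4)·(79/3) = 88/3.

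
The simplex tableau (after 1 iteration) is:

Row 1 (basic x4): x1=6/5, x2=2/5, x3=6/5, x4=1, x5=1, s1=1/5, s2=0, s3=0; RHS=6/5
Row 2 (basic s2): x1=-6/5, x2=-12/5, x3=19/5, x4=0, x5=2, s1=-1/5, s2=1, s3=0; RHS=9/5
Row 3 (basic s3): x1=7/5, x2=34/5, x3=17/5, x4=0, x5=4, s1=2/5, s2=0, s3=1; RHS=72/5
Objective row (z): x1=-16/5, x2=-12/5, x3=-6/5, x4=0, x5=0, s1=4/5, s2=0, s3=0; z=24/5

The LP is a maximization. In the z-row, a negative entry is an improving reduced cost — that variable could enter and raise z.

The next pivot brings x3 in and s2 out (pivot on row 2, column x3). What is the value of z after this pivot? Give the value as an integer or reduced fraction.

Minimum ratio for x3: (9/5)/(19/5) = 9/19.
z changes by −(z-row coeff of x3)·ratio = −(-6/5)·(9/19) = 54/95.
New z = 24/5 + (54/95) = 102/19.

102/19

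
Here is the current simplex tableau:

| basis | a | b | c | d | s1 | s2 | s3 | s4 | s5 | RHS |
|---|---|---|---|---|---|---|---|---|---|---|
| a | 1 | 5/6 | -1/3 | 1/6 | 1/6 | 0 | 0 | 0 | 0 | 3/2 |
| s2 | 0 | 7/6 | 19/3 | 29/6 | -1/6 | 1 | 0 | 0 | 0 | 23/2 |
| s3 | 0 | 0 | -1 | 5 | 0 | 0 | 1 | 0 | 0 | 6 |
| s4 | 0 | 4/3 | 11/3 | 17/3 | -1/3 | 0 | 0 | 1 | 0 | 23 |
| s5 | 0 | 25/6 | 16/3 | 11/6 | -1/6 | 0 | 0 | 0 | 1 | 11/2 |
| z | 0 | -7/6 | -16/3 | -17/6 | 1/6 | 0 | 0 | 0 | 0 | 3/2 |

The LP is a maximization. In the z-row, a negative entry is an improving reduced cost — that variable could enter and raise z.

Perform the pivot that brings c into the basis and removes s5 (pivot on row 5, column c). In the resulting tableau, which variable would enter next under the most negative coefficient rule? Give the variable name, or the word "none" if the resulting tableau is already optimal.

d

Pivot element 16/3. New z-row = old z-row − (-16/3)·(row 5/(16/3)).
Updated z-row coefficients: a: 0, b: 3, c: 0, d: -1, s1: 0, s2: 0, s3: 0, s4: 0, s5: 1.
The most negative is -1 in column d, so d would enter next.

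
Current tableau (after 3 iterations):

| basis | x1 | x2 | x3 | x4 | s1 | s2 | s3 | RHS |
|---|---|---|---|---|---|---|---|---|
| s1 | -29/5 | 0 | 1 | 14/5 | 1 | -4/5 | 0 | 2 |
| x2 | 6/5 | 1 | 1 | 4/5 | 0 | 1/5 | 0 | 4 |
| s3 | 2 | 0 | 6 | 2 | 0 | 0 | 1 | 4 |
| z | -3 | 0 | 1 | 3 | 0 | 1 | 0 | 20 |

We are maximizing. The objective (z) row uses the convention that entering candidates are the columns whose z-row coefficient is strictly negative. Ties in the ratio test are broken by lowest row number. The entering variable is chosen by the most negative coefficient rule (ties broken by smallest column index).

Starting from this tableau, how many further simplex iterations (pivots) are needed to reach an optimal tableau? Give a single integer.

1

pivot: x1 in, s3 out → z = 26
No improving column remains; optimal.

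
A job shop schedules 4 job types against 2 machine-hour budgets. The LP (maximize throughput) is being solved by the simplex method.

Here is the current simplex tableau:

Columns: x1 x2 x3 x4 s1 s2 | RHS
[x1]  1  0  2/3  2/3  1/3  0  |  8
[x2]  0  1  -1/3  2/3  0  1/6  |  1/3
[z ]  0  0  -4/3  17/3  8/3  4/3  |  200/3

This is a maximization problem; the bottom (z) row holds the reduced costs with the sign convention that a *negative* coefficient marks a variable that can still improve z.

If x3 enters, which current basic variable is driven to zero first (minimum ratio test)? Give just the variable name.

x1

Ratios: row 1 (x1): 8/(2/3) = 12; row 2 (x2): entry -1/3 ≤ 0, skip.
Minimum ratio 12 is in the x1 row, so x1 leaves.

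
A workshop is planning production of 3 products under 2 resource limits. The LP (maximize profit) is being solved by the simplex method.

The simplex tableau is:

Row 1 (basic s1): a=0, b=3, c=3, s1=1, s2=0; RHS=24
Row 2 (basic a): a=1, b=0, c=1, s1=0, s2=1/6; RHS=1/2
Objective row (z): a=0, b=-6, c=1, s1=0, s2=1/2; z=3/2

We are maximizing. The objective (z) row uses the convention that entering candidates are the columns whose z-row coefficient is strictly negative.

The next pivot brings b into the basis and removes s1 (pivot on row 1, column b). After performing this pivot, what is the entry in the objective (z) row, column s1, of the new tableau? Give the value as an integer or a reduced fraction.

2

Pivot element is row 1, column b: 3.
Normalize row 1: new (row 1, s1) = 1/3 = 1/3.
z-row ← z-row − (-6)·(new row 1): 0 − (-6)·(1/3) = 2.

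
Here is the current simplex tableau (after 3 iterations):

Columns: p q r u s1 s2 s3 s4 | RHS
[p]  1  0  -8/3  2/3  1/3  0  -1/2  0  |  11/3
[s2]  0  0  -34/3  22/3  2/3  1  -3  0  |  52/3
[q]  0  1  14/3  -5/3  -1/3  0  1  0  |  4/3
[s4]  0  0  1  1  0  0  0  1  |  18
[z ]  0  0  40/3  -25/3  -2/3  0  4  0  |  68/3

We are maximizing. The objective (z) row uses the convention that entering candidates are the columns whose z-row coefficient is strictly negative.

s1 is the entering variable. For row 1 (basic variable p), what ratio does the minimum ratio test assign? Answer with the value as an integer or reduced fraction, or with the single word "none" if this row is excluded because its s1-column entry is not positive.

Ratio = RHS / (s1 entry) = (11/3) / (1/3) = 11.

11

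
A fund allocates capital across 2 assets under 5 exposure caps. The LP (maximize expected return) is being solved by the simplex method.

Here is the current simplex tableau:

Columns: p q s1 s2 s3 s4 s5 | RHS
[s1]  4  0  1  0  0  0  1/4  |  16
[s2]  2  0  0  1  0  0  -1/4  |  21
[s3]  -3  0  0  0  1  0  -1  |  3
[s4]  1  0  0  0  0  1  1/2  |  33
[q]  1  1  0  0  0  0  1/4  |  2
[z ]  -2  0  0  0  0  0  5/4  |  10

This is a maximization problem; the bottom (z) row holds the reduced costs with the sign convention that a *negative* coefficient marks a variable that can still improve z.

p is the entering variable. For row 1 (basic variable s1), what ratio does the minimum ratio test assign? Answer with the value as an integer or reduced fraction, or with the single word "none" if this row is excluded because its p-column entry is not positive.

4

Ratio = RHS / (p entry) = 16 / 4 = 4.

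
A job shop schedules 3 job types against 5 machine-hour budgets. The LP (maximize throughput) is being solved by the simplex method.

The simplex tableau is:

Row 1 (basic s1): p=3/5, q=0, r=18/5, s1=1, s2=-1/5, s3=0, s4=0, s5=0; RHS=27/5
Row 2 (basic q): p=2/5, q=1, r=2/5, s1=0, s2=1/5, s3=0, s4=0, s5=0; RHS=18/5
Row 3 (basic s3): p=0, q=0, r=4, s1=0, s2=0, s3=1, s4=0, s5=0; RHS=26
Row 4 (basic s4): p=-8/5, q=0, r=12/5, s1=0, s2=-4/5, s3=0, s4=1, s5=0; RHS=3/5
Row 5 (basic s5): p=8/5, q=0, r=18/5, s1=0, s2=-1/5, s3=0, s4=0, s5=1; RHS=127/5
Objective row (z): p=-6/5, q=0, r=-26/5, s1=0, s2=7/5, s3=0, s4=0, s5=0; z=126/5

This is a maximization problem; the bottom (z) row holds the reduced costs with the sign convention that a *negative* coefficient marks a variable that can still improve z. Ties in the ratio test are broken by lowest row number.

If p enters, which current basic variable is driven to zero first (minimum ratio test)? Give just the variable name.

s1

Ratios: row 1 (s1): (27/5)/(3/5) = 9; row 2 (q): (18/5)/(2/5) = 9; row 3 (s3): entry 0 ≤ 0, skip; row 4 (s4): entry -8/5 ≤ 0, skip; row 5 (s5): (127/5)/(8/5) = 127/8.
Minimum ratio 9 is in the s1 row, so s1 leaves.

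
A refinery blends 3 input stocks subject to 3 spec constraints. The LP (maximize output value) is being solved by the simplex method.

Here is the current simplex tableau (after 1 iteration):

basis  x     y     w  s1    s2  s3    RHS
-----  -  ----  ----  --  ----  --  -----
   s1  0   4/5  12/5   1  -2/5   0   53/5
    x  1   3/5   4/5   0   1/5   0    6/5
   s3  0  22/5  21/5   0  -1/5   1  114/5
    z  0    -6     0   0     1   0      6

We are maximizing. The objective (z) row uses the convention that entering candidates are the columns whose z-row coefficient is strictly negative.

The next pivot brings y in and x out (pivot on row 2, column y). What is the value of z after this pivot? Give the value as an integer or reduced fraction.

Minimum ratio for y: (6/5)/(3/5) = 2.
z changes by −(z-row coeff of y)·ratio = −(-6)·2 = 12.
New z = 6 + 12 = 18.

18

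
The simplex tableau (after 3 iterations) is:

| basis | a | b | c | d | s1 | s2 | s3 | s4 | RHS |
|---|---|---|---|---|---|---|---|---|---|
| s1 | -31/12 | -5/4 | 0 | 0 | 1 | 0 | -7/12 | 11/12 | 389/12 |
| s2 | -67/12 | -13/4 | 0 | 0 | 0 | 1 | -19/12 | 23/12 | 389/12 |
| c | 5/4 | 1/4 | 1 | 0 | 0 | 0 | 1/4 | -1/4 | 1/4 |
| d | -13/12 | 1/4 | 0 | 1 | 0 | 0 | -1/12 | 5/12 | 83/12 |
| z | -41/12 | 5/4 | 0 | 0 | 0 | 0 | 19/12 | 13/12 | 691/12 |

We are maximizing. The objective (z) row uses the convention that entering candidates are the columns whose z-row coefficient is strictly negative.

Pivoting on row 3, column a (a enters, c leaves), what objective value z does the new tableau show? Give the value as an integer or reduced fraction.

874/15

Minimum ratio for a: (1/4)/(5/4) = 1/5.
z changes by −(z-row coeff of a)·ratio = −(-41/12)·(1/5) = 41/60.
New z = 691/12 + (41/60) = 874/15.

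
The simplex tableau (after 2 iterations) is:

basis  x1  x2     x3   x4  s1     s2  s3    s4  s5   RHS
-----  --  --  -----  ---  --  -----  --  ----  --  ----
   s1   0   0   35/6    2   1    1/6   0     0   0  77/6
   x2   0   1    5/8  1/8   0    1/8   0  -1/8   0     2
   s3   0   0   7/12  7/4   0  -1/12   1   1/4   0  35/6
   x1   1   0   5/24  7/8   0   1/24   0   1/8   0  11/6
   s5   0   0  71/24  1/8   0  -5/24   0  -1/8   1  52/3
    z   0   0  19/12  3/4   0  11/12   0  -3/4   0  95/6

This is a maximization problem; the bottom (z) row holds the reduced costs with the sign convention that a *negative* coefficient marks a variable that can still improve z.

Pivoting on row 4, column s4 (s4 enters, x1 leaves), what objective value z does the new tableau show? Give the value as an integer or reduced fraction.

Minimum ratio for s4: (11/6)/(1/8) = 44/3.
z changes by −(z-row coeff of s4)·ratio = −(-3/4)·(44/3) = 11.
New z = 95/6 + 11 = 161/6.

161/6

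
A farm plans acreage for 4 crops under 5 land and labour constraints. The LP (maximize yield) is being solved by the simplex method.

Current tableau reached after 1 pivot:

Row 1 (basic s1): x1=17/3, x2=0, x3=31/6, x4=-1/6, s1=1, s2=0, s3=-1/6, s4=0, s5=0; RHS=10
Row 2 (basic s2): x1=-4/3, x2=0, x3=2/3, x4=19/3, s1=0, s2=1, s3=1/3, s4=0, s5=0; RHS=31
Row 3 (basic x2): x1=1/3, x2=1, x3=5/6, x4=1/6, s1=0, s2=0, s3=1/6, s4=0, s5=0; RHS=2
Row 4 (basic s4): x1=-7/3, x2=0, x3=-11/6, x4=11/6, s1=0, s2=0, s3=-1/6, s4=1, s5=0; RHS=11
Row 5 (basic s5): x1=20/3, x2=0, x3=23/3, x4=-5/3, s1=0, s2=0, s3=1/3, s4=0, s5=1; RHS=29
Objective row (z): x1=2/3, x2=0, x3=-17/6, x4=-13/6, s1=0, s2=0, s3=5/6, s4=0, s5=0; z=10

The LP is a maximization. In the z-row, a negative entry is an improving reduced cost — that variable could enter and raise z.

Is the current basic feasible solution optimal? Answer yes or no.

Column x3 has objective-row coefficient -17/6, which is negative; an improving pivot exists, so not yet optimal.

no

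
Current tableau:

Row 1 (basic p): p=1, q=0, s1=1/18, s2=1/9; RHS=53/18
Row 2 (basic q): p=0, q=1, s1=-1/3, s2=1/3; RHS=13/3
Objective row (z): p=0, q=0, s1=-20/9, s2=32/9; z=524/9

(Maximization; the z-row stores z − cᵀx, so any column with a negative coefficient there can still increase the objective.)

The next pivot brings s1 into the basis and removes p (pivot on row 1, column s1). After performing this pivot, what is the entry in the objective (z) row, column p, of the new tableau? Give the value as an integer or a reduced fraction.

Pivot element is row 1, column s1: 1/18.
Normalize row 1: new (row 1, p) = 1/(1/18) = 18.
z-row ← z-row − (-20/9)·(new row 1): 0 − (-20/9)·18 = 40.

40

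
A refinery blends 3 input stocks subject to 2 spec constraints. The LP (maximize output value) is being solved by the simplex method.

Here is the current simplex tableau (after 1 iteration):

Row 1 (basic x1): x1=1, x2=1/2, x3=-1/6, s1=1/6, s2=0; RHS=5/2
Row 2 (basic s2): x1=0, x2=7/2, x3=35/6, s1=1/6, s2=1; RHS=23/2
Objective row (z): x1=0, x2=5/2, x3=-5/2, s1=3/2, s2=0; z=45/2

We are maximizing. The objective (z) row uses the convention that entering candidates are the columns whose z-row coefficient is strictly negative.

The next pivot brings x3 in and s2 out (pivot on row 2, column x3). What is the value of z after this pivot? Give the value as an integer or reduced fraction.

Minimum ratio for x3: (23/2)/(35/6) = 69/35.
z changes by −(z-row coeff of x3)·ratio = −(-5/2)·(69/35) = 69/14.
New z = 45/2 + (69/14) = 192/7.

192/7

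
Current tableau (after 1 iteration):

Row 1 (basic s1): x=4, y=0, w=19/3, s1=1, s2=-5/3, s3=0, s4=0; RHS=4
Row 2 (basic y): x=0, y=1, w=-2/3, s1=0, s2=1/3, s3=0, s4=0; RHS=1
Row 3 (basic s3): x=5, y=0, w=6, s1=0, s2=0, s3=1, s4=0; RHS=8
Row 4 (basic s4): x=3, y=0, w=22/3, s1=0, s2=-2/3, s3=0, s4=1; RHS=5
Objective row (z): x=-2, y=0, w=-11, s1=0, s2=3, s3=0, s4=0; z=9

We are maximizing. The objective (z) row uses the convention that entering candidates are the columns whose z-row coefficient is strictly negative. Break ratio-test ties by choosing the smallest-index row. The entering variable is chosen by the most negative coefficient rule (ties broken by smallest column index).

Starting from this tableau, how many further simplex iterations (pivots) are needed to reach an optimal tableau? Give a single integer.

1

pivot: w in, s1 out → z = 303/19
No improving column remains; optimal.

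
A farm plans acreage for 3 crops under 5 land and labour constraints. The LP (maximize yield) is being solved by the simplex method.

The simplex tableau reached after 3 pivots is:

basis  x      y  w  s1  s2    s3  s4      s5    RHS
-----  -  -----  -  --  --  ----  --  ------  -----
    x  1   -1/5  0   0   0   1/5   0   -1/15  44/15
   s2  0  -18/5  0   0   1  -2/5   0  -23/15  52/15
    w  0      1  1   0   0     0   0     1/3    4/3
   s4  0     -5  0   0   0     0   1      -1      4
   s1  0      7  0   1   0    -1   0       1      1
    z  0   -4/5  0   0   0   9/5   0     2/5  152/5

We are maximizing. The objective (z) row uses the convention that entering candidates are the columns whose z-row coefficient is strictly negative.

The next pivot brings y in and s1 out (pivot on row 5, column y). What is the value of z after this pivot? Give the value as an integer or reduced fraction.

Minimum ratio for y: 1/7 = 1/7.
z changes by −(z-row coeff of y)·ratio = −(-4/5)·(1/7) = 4/35.
New z = 152/5 + (4/35) = 1068/35.

1068/35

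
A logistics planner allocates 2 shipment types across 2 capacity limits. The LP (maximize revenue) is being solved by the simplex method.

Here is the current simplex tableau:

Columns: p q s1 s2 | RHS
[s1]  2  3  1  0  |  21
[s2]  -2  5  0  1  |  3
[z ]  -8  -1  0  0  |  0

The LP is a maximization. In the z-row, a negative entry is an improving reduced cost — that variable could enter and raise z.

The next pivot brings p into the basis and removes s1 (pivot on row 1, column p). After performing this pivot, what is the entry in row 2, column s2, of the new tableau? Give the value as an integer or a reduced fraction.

Pivot element is row 1, column p: 2.
Normalize row 1: new (row 1, s2) = 0/2 = 0.
row 2 ← row 2 − (-2)·(new row 1): 1 − (-2)·0 = 1.

1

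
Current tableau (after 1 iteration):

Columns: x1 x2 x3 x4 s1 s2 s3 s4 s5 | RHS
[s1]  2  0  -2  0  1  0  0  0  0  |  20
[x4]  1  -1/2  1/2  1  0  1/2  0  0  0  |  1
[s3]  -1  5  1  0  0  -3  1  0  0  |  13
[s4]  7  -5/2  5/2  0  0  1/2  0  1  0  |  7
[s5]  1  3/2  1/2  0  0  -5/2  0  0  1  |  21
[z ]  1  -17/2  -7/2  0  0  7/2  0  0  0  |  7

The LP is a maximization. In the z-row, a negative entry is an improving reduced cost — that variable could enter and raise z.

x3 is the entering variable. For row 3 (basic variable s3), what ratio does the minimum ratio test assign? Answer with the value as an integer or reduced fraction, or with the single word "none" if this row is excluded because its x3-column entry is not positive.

13

Ratio = RHS / (x3 entry) = 13 / 1 = 13.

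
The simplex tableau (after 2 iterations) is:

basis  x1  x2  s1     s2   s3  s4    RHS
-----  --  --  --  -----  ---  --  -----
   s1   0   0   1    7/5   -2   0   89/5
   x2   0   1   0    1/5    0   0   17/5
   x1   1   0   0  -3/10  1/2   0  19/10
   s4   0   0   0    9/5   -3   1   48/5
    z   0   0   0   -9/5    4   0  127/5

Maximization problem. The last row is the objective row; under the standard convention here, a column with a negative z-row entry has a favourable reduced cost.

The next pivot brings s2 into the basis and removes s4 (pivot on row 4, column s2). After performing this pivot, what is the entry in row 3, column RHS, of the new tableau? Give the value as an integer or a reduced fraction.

7/2

Pivot element is row 4, column s2: 9/5.
Normalize row 4: new (row 4, RHS) = (48/5)/(9/5) = 16/3.
row 3 ← row 3 − (-3/10)·(new row 4): 19/10 − (-3/10)·(16/3) = 7/2.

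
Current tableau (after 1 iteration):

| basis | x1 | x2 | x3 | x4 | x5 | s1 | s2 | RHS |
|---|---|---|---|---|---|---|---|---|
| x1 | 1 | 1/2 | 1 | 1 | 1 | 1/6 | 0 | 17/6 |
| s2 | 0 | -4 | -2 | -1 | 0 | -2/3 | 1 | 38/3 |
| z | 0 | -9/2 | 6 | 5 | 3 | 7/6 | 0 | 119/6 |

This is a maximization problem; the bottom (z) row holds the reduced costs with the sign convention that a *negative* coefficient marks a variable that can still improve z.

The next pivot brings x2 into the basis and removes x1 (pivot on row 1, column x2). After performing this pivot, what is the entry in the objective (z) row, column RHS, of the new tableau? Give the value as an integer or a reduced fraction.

Pivot element is row 1, column x2: 1/2.
Normalize row 1: new (row 1, RHS) = (17/6)/(1/2) = 17/3.
z-row ← z-row − (-9/2)·(new row 1): 119/6 − (-9/2)·(17/3) = 136/3.

136/3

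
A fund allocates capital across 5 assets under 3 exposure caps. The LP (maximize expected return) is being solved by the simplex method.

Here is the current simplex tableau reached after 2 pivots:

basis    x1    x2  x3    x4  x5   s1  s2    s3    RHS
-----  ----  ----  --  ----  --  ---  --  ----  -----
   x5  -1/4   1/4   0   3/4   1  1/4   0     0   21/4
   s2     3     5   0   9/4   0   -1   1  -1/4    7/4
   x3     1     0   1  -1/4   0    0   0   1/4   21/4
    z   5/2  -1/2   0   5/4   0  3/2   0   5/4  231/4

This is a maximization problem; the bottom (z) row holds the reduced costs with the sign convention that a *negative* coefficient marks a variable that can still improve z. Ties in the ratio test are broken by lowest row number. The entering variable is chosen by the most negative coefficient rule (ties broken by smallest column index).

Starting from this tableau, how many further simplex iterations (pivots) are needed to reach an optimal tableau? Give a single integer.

pivot: x2 in, s2 out → z = 2317/40
No improving column remains; optimal.

1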